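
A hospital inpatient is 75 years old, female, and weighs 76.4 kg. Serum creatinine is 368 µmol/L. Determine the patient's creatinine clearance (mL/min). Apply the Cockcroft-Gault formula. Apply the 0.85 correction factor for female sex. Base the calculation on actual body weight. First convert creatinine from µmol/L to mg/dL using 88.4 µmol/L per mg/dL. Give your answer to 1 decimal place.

14.1 mL/min

SCr = 368 / 88.4 = 4.163 mg/dL
CrCl = (140 − 75) × 76.4 / (72 × 4.163) × 0.85 = 4966.0 / 299.74 × 0.85 ≈ 14.1 mL/min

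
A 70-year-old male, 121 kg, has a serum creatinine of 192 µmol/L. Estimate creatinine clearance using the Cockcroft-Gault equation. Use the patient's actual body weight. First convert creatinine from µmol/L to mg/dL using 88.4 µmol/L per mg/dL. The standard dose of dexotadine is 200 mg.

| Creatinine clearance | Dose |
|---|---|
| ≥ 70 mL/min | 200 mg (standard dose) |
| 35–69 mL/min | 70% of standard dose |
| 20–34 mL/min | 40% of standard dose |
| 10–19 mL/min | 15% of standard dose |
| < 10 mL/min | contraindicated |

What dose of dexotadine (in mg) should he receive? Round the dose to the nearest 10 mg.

140 mg

SCr = 192 / 88.4 = 2.172 mg/dL
CrCl = (140 − 70) × 121 / (72 × 2.172) = 8470.0 / 156.38 ≈ 54.2 mL/min
CrCl ≈ 54 mL/min → bracket 35–69 mL/min.
70% of 200 mg = 140 mg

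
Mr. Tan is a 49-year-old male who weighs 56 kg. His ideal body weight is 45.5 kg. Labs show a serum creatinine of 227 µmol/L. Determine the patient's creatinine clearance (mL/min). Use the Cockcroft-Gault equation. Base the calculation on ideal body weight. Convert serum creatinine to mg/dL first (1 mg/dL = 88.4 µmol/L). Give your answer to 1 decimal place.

SCr = 227 / 88.4 = 2.568 mg/dL
CrCl = (140 − 49) × 45.5 / (72 × 2.568) = 4140.5 / 184.90 ≈ 22.4 mL/min

22.4 mL/min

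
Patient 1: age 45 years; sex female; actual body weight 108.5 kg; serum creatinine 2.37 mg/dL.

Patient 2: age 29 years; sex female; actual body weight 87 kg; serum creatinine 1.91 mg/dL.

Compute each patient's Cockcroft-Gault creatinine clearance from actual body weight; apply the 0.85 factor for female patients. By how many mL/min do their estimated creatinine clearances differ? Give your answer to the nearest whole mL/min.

Patient 1: CrCl = (140 − 45) × 108.5 / (72 × 2.37) × 0.85 = 10307.5 / 170.64 × 0.85 ≈ 51.3 mL/min
Patient 2: CrCl = (140 − 29) × 87 / (72 × 1.91) × 0.85 = 9657.0 / 137.52 × 0.85 ≈ 59.7 mL/min
|51.3 − 59.7| = 8.4 mL/min

8 mL/min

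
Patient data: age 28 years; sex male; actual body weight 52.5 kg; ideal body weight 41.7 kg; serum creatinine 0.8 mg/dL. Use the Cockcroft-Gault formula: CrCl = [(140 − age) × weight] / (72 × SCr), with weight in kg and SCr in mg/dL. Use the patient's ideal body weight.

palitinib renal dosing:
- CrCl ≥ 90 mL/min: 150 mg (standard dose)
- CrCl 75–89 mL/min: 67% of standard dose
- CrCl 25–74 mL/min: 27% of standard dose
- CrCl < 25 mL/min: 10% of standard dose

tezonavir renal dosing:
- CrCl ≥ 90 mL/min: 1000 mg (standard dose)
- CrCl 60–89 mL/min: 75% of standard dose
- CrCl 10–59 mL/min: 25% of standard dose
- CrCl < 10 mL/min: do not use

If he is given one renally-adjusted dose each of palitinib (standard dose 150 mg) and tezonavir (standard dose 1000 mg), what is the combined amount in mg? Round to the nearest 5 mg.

CrCl = (140 − 28) × 41.7 / (72 × 0.8) = 4670.4 / 57.60 ≈ 81.1 mL/min
CrCl ≈ 81 mL/min.
palitinib: 75–89 mL/min → 67% of 150 mg = 100.5 mg.
tezonavir: 60–89 mL/min → 75% of 1000 mg = 750 mg.
Total = 100.5 + 750 = 850.5 mg.

850 mg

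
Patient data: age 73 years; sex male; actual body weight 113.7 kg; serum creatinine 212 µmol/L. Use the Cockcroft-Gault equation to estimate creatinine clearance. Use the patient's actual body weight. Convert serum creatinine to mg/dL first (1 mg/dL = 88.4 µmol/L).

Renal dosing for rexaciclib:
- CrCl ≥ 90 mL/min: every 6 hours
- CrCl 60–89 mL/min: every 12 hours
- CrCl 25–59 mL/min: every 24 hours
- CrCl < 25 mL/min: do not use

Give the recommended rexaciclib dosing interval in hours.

SCr = 212 / 88.4 = 2.398 mg/dL
CrCl = (140 − 73) × 113.7 / (72 × 2.398) = 7617.9 / 172.66 ≈ 44.1 mL/min
CrCl ≈ 44 mL/min → bracket 25–59 mL/min → every 24 hours.

every 24 hours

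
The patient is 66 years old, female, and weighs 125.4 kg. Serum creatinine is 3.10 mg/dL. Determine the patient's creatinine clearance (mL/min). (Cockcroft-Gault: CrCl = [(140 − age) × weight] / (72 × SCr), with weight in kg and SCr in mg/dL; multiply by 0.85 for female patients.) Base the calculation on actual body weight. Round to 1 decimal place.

CrCl = (140 − 66) × 125.4 / (72 × 3.1) × 0.85 = 9279.6 / 223.20 × 0.85 ≈ 35.3 mL/min

35.3 mL/min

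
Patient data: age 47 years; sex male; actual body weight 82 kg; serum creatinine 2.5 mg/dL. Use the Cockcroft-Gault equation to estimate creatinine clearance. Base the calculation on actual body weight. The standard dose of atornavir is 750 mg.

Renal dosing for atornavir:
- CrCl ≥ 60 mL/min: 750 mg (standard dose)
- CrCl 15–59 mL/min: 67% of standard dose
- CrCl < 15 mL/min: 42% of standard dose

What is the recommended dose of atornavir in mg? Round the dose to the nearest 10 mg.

500 mg

CrCl = (140 − 47) × 82 / (72 × 2.5) = 7626.0 / 180.00 ≈ 42.4 mL/min
CrCl ≈ 42 mL/min → bracket 15–59 mL/min.
67% of 750 mg = 502.5 mg → 500 mg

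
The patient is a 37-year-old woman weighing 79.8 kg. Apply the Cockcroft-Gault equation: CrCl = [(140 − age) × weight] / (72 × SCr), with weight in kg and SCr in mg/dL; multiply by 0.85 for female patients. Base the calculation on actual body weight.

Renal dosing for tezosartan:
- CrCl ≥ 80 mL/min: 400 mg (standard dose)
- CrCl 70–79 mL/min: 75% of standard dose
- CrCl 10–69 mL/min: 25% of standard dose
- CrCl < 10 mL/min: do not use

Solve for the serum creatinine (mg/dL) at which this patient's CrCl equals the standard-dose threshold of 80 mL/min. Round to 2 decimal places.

1.21 mg/dL

Standard dose requires CrCl ≥ 80 mL/min.
Set (140 − 37) × 79.8 × 0.85 / (72 × SCr) = 80
SCr = (140 − 37) × 79.8 × 0.85 / (72 × 80) = 1.213 mg/dL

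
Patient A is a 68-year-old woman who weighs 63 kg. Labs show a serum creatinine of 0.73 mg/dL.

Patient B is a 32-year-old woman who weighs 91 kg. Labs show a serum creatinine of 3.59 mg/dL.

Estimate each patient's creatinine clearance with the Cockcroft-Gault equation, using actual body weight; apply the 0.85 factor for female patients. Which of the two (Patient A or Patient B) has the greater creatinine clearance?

Patient A: CrCl = (140 − 68) × 63 / (72 × 0.73) × 0.85 = 4536.0 / 52.56 × 0.85 ≈ 73.4 mL/min
Patient B: CrCl = (140 − 32) × 91 / (72 × 3.59) × 0.85 = 9828.0 / 258.48 × 0.85 ≈ 32.3 mL/min
73.4 vs 32.3 mL/min → Patient A is higher.

Patient A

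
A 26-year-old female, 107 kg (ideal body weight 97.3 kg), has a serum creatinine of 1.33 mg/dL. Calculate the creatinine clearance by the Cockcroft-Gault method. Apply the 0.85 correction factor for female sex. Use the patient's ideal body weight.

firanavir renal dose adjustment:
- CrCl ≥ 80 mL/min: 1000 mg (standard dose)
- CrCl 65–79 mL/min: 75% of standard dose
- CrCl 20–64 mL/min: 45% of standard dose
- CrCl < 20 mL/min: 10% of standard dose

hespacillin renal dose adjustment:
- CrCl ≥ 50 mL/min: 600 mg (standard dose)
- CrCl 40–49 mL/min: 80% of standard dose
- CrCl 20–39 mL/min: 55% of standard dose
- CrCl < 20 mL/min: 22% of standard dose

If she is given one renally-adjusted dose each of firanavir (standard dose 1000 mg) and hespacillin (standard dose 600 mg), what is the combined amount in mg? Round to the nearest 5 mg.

CrCl = (140 − 26) × 97.3 / (72 × 1.33) × 0.85 = 11092.2 / 95.76 × 0.85 ≈ 98.5 mL/min
CrCl ≈ 98 mL/min.
firanavir: ≥ 80 mL/min → 100% of 1000 mg = 1000 mg.
hespacillin: ≥ 50 mL/min → 100% of 600 mg = 600 mg.
Total = 1000 + 600 = 1600 mg.

1600 mg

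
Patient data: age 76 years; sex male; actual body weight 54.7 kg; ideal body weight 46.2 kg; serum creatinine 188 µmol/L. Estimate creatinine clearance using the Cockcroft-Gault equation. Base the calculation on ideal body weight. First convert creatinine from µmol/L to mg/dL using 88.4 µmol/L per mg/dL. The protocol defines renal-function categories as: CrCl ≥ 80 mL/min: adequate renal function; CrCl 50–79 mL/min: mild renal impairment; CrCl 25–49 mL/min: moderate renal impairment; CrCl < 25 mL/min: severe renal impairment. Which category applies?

SCr = 188 / 88.4 = 2.127 mg/dL
CrCl = (140 − 76) × 46.2 / (72 × 2.127) = 2956.8 / 153.14 ≈ 19.3 mL/min
19 mL/min falls in the 'severe renal impairment' range.

severe renal impairment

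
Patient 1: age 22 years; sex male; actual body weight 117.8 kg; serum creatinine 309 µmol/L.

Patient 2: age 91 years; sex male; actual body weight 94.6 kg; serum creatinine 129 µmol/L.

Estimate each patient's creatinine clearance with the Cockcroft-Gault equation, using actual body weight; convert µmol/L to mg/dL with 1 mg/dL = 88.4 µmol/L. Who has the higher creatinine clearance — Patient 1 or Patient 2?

Patient 1

Patient 1: SCr = 309 / 88.4 = 3.495 mg/dL
Patient 1: CrCl = (140 − 22) × 117.8 / (72 × 3.495) = 13900.4 / 251.64 ≈ 55.2 mL/min
Patient 2: SCr = 129 / 88.4 = 1.459 mg/dL
Patient 2: CrCl = (140 − 91) × 94.6 / (72 × 1.459) = 4635.4 / 105.05 ≈ 44.1 mL/min
55.2 vs 44.1 mL/min → Patient 1 is higher.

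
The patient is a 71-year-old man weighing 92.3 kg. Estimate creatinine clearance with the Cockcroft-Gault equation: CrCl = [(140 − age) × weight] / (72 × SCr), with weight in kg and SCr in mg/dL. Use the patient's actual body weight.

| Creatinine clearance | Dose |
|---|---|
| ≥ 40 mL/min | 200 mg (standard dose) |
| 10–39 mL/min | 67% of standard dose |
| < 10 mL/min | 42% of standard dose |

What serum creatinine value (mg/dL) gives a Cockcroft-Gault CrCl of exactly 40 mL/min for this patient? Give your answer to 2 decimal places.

Standard dose requires CrCl ≥ 40 mL/min.
Set (140 − 71) × 92.3 / (72 × SCr) = 40
SCr = (140 − 71) × 92.3 / (72 × 40) = 2.211 mg/dL

2.21 mg/dL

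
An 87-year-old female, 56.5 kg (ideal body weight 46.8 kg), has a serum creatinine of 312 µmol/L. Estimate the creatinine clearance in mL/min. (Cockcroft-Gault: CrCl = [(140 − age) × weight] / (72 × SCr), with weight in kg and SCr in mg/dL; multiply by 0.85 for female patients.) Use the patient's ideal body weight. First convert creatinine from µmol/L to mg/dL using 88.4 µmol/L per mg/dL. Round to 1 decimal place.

SCr = 312 / 88.4 = 3.529 mg/dL
CrCl = (140 − 87) × 46.8 / (72 × 3.529) × 0.85 = 2480.4 / 254.09 × 0.85 ≈ 8.3 mL/min

8.3 mL/min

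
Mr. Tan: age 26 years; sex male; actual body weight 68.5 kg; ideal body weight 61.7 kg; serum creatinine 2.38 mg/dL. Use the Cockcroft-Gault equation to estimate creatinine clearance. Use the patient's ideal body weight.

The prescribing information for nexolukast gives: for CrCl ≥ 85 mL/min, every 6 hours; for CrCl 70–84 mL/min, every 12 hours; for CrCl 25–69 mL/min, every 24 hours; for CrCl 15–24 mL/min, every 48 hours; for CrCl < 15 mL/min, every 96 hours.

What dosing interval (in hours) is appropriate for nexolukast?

CrCl = (140 − 26) × 61.7 / (72 × 2.38) = 7033.8 / 171.36 ≈ 41.0 mL/min
CrCl ≈ 41 mL/min → bracket 25–69 mL/min → every 24 hours.

every 24 hours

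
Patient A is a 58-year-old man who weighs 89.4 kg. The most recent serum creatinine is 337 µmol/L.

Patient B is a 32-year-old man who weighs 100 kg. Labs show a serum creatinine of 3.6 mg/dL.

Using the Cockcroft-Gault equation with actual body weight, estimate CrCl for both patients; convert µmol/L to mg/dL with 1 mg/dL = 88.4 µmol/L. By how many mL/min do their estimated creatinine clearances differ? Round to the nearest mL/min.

Patient A: SCr = 337 / 88.4 = 3.812 mg/dL
Patient A: CrCl = (140 − 58) × 89.4 / (72 × 3.812) = 7330.8 / 274.46 ≈ 26.7 mL/min
Patient B: CrCl = (140 − 32) × 100 / (72 × 3.6) = 10800.0 / 259.20 ≈ 41.7 mL/min
|26.7 − 41.7| = 15.0 mL/min

15 mL/min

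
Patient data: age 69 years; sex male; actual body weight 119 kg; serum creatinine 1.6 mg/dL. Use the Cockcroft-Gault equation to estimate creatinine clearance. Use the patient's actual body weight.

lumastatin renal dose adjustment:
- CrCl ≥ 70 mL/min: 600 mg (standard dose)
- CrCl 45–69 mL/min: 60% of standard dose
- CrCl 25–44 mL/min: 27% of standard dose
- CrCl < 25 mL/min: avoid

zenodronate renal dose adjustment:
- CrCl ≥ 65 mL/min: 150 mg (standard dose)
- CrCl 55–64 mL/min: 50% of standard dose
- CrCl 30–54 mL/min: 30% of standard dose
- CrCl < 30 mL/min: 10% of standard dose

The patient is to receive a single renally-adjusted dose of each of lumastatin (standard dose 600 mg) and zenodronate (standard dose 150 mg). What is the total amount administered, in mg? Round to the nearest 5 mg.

CrCl = (140 − 69) × 119 / (72 × 1.6) = 8449.0 / 115.20 ≈ 73.3 mL/min
CrCl ≈ 73 mL/min.
lumastatin: ≥ 70 mL/min → 100% of 600 mg = 600 mg.
zenodronate: ≥ 65 mL/min → 100% of 150 mg = 150 mg.
Total = 600 + 150 = 750 mg.

750 mg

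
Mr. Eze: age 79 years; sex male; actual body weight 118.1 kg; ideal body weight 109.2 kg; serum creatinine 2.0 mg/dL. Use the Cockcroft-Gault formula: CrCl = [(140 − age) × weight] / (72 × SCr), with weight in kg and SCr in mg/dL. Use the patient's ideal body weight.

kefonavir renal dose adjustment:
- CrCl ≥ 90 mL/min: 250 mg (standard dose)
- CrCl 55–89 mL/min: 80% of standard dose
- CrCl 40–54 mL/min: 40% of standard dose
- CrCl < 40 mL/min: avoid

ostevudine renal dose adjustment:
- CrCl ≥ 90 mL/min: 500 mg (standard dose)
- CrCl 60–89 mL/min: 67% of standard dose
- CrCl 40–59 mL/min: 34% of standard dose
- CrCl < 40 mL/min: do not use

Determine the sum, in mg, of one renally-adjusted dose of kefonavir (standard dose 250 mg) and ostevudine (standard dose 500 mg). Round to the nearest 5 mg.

CrCl = (140 − 79) × 109.2 / (72 × 2) = 6661.2 / 144.00 ≈ 46.3 mL/min
CrCl ≈ 46 mL/min.
kefonavir: 40–54 mL/min → 40% of 250 mg = 100 mg.
ostevudine: 40–59 mL/min → 34% of 500 mg = 170 mg.
Total = 100 + 170 = 270 mg.

270 mg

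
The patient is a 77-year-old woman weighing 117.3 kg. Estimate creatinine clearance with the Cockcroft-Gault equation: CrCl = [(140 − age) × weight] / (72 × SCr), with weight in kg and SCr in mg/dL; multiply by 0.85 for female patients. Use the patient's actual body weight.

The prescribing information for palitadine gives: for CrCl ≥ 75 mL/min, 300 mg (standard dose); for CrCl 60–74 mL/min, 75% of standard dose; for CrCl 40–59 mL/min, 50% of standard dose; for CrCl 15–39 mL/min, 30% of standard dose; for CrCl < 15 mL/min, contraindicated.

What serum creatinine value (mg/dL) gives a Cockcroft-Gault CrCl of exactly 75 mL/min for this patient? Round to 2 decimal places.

Standard dose requires CrCl ≥ 75 mL/min.
Set (140 − 77) × 117.3 × 0.85 / (72 × SCr) = 75
SCr = (140 − 77) × 117.3 × 0.85 / (72 × 75) = 1.163 mg/dL

1.16 mg/dL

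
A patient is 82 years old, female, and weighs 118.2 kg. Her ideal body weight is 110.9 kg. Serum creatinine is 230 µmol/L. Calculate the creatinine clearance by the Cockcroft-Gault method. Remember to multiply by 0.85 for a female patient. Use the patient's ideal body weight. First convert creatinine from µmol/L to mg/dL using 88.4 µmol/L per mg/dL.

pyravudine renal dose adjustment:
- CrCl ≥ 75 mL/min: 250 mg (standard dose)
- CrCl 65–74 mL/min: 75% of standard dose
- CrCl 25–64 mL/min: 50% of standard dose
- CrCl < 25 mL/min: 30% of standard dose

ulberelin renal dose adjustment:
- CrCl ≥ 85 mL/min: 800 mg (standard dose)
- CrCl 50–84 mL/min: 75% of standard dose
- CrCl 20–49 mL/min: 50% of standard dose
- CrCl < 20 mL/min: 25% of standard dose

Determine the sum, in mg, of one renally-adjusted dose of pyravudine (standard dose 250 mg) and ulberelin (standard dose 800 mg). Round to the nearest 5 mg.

SCr = 230 / 88.4 = 2.602 mg/dL
CrCl = (140 − 82) × 110.9 / (72 × 2.602) × 0.85 = 6432.2 / 187.34 × 0.85 ≈ 29.2 mL/min
CrCl ≈ 29 mL/min.
pyravudine: 25–64 mL/min → 50% of 250 mg = 125 mg.
ulberelin: 20–49 mL/min → 50% of 800 mg = 400 mg.
Total = 125 + 400 = 525 mg.

525 mg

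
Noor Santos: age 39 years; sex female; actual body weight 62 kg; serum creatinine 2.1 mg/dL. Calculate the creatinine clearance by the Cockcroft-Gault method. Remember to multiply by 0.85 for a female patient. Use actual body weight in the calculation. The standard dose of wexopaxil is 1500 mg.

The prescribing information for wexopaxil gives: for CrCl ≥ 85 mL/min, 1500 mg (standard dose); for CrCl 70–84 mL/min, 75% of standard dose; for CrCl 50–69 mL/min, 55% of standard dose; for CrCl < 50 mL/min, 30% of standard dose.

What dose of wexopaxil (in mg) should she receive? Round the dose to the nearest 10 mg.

CrCl = (140 − 39) × 62 / (72 × 2.1) × 0.85 = 6262.0 / 151.20 × 0.85 ≈ 35.2 mL/min
CrCl ≈ 35 mL/min → bracket < 50 mL/min.
30% of 1500 mg = 450 mg

450 mg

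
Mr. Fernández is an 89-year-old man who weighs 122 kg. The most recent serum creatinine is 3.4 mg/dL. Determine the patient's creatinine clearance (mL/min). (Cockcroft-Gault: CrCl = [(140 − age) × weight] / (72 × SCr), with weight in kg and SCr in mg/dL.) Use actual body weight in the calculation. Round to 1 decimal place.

25.4 mL/min

CrCl = (140 − 89) × 122 / (72 × 3.4) = 6222.0 / 244.80 ≈ 25.4 mL/min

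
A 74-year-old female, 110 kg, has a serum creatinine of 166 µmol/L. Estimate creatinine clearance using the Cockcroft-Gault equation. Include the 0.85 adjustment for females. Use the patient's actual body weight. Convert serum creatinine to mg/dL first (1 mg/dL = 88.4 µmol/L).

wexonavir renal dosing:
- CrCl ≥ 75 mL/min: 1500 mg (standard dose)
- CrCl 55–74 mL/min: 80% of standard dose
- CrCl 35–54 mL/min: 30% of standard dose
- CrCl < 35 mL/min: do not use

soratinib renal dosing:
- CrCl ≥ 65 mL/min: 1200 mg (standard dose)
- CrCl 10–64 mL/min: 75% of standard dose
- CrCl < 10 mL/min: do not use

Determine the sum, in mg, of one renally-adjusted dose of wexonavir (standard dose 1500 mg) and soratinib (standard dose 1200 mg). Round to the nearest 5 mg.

1350 mg

SCr = 166 / 88.4 = 1.878 mg/dL
CrCl = (140 − 74) × 110 / (72 × 1.878) × 0.85 = 7260.0 / 135.22 × 0.85 ≈ 45.6 mL/min
CrCl ≈ 46 mL/min.
wexonavir: 35–54 mL/min → 30% of 1500 mg = 450 mg.
soratinib: 10–64 mL/min → 75% of 1200 mg = 900 mg.
Total = 450 + 900 = 1350 mg.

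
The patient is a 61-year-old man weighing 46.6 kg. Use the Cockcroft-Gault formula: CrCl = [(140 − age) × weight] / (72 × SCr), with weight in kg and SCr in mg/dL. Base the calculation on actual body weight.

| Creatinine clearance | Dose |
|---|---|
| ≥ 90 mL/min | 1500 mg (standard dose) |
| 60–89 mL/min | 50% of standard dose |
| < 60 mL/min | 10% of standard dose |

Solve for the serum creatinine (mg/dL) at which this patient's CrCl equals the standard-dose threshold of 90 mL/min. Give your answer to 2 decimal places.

0.57 mg/dL

Standard dose requires CrCl ≥ 90 mL/min.
Set (140 − 61) × 46.6 / (72 × SCr) = 90
SCr = (140 − 61) × 46.6 / (72 × 90) = 0.568 mg/dL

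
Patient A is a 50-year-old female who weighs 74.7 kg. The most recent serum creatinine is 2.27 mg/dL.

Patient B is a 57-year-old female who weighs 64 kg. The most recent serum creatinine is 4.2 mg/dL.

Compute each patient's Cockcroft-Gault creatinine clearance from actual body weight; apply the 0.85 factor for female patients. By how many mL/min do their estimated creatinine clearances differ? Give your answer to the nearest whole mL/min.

Patient A: CrCl = (140 − 50) × 74.7 / (72 × 2.27) × 0.85 = 6723.0 / 163.44 × 0.85 ≈ 35.0 mL/min
Patient B: CrCl = (140 − 57) × 64 / (72 × 4.2) × 0.85 = 5312.0 / 302.40 × 0.85 ≈ 14.9 mL/min
|35.0 − 14.9| = 20.1 mL/min

20 mL/min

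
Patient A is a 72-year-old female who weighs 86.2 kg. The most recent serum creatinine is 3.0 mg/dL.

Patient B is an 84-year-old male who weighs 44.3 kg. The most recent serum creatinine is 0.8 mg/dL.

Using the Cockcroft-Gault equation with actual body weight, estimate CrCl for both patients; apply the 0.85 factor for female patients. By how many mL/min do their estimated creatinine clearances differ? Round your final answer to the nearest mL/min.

20 mL/min

Patient A: CrCl = (140 − 72) × 86.2 / (72 × 3) × 0.85 = 5861.6 / 216.00 × 0.85 ≈ 23.1 mL/min
Patient B: CrCl = (140 − 84) × 44.3 / (72 × 0.8) = 2480.8 / 57.60 ≈ 43.1 mL/min
|23.1 − 43.1| = 20.0 mL/min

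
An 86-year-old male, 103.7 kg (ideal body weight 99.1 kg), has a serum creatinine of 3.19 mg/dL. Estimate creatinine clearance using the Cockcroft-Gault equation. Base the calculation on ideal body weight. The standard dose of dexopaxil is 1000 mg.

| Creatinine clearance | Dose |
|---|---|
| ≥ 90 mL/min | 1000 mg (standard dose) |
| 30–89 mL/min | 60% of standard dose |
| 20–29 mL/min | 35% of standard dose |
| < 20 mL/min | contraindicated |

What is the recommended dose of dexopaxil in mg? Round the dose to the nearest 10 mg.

350 mg

CrCl = (140 − 86) × 99.1 / (72 × 3.19) = 5351.4 / 229.68 ≈ 23.3 mL/min
CrCl ≈ 23 mL/min → bracket 20–29 mL/min.
35% of 1000 mg = 350 mg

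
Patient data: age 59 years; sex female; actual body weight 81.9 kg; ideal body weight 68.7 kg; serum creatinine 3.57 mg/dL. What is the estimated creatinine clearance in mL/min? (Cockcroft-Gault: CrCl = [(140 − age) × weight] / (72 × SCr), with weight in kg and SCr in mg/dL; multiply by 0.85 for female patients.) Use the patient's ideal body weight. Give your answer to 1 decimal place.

CrCl = (140 − 59) × 68.7 / (72 × 3.57) × 0.85 = 5564.7 / 257.04 × 0.85 ≈ 18.4 mL/min

18.4 mL/min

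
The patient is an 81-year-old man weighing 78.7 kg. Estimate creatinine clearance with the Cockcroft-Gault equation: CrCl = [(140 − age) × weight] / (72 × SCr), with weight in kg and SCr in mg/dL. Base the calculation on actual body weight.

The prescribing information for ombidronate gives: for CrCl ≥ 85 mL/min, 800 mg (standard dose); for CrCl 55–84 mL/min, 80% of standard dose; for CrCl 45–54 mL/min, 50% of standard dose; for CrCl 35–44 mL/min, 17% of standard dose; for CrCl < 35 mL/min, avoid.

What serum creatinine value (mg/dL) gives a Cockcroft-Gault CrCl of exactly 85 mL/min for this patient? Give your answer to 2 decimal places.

Standard dose requires CrCl ≥ 85 mL/min.
Set (140 − 81) × 78.7 / (72 × SCr) = 85
SCr = (140 − 81) × 78.7 / (72 × 85) = 0.759 mg/dL

0.76 mg/dL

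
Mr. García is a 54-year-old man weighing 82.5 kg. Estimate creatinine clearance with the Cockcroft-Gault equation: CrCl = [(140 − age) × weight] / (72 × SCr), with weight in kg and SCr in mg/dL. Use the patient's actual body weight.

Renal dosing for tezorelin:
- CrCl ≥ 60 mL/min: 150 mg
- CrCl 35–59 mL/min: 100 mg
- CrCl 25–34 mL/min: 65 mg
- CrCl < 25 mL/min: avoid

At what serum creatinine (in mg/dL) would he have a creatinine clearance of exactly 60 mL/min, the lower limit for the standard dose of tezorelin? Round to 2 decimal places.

Standard dose requires CrCl ≥ 60 mL/min.
Set (140 − 54) × 82.5 / (72 × SCr) = 60
SCr = (140 − 54) × 82.5 / (72 × 60) = 1.642 mg/dL

1.64 mg/dL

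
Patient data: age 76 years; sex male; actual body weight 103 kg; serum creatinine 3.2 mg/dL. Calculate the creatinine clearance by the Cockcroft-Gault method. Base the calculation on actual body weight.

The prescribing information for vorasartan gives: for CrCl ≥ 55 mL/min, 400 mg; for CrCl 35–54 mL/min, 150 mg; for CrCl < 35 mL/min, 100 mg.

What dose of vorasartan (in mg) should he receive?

100 mg

CrCl = (140 − 76) × 103 / (72 × 3.2) = 6592.0 / 230.40 ≈ 28.6 mL/min
CrCl ≈ 29 mL/min → bracket < 35 mL/min.
Dose for this bracket: 100 mg.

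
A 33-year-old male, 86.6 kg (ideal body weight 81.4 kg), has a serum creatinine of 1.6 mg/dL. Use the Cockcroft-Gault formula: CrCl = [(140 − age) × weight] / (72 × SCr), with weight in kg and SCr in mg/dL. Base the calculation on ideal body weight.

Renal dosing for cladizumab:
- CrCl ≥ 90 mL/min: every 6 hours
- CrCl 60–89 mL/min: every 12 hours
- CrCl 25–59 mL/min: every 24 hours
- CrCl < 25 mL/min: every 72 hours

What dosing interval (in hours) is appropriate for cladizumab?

every 12 hours

CrCl = (140 − 33) × 81.4 / (72 × 1.6) = 8709.8 / 115.20 ≈ 75.6 mL/min
CrCl ≈ 76 mL/min → bracket 60–89 mL/min → every 12 hours.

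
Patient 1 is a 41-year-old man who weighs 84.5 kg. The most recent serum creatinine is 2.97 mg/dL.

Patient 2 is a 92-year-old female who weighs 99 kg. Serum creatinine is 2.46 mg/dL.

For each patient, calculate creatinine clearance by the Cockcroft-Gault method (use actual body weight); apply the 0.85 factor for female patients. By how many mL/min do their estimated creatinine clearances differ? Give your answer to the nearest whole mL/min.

16 mL/min

Patient 1: CrCl = (140 − 41) × 84.5 / (72 × 2.97) = 8365.5 / 213.84 ≈ 39.1 mL/min
Patient 2: CrCl = (140 − 92) × 99 / (72 × 2.46) × 0.85 = 4752.0 / 177.12 × 0.85 ≈ 22.8 mL/min
|39.1 − 22.8| = 16.3 mL/min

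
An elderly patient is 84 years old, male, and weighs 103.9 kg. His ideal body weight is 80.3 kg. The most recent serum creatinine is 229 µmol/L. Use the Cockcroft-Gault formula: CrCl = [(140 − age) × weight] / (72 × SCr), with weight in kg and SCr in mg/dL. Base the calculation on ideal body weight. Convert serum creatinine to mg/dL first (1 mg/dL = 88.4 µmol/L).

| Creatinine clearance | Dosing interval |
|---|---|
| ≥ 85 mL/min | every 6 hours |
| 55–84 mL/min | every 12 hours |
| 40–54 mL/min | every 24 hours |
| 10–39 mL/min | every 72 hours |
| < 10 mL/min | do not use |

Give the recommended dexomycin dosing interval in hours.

every 72 hours

SCr = 229 / 88.4 = 2.59 mg/dL
CrCl = (140 − 84) × 80.3 / (72 × 2.59) = 4496.8 / 186.48 ≈ 24.1 mL/min
CrCl ≈ 24 mL/min → bracket 10–39 mL/min → every 72 hours.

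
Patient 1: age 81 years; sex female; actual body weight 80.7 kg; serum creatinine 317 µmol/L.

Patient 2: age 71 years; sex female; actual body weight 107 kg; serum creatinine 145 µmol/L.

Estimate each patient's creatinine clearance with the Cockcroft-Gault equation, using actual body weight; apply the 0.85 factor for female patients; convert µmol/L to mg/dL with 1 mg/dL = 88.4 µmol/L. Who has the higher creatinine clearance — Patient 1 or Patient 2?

Patient 1: SCr = 317 / 88.4 = 3.586 mg/dL
Patient 1: CrCl = (140 − 81) × 80.7 / (72 × 3.586) × 0.85 = 4761.3 / 258.19 × 0.85 ≈ 15.7 mL/min
Patient 2: SCr = 145 / 88.4 = 1.64 mg/dL
Patient 2: CrCl = (140 − 71) × 107 / (72 × 1.64) × 0.85 = 7383.0 / 118.08 × 0.85 ≈ 53.1 mL/min
15.7 vs 53.1 mL/min → Patient 2 is higher.

Patient 2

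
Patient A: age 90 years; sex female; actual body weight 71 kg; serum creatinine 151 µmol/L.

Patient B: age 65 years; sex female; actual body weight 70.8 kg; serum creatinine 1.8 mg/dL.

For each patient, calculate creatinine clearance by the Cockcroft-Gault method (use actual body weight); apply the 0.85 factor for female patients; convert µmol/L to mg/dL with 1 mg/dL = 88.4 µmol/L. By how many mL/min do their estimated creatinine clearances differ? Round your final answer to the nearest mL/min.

10 mL/min

Patient A: SCr = 151 / 88.4 = 1.708 mg/dL
Patient A: CrCl = (140 − 90) × 71 / (72 × 1.708) × 0.85 = 3550.0 / 122.98 × 0.85 ≈ 24.5 mL/min
Patient B: CrCl = (140 − 65) × 70.8 / (72 × 1.8) × 0.85 = 5310.0 / 129.60 × 0.85 ≈ 34.8 mL/min
|24.5 − 34.8| = 10.3 mL/min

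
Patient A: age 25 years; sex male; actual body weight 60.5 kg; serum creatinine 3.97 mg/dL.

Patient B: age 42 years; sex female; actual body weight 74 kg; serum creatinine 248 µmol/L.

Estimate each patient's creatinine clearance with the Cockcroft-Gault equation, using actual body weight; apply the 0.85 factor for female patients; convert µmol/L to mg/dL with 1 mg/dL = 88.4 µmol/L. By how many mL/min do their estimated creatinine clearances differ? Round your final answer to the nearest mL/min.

6 mL/min

Patient A: CrCl = (140 − 25) × 60.5 / (72 × 3.97) = 6957.5 / 285.84 ≈ 24.3 mL/min
Patient B: SCr = 248 / 88.4 = 2.805 mg/dL
Patient B: CrCl = (140 − 42) × 74 / (72 × 2.805) × 0.85 = 7252.0 / 201.96 × 0.85 ≈ 30.5 mL/min
|24.3 − 30.5| = 6.2 mL/min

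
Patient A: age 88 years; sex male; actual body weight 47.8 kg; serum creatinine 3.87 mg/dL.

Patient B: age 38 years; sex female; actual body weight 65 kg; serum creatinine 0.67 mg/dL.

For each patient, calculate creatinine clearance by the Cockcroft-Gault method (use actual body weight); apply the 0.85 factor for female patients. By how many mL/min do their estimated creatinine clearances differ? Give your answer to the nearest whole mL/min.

Patient A: CrCl = (140 − 88) × 47.8 / (72 × 3.87) = 2485.6 / 278.64 ≈ 8.9 mL/min
Patient B: CrCl = (140 − 38) × 65 / (72 × 0.67) × 0.85 = 6630.0 / 48.24 × 0.85 ≈ 116.8 mL/min
|8.9 − 116.8| = 107.9 mL/min

108 mL/min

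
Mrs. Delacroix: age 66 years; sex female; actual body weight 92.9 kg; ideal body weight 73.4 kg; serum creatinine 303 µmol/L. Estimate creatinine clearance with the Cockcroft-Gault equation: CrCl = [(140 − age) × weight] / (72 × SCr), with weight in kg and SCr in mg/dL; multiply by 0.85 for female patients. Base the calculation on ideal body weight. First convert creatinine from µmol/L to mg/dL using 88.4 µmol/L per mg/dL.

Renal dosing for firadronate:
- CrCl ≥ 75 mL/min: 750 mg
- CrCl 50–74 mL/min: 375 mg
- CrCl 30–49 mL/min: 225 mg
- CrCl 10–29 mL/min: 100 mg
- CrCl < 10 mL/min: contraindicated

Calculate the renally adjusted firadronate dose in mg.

100 mg

SCr = 303 / 88.4 = 3.428 mg/dL
CrCl = (140 − 66) × 73.4 / (72 × 3.428) × 0.85 = 5431.6 / 246.82 × 0.85 ≈ 18.7 mL/min
CrCl ≈ 19 mL/min → bracket 10–29 mL/min.
Dose for this bracket: 100 mg.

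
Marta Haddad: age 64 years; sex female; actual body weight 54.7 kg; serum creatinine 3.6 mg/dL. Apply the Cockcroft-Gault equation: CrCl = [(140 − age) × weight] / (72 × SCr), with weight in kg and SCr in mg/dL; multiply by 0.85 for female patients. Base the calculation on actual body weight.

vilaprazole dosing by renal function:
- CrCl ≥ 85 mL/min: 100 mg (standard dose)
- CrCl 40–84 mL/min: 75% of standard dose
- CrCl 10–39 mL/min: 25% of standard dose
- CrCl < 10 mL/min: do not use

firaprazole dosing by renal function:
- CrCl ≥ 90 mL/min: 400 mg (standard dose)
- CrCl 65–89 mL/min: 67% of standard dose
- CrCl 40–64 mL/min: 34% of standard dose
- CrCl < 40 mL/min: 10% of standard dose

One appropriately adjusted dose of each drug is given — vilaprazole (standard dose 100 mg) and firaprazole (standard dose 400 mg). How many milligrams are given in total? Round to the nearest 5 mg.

CrCl = (140 − 64) × 54.7 / (72 × 3.6) × 0.85 = 4157.2 / 259.20 × 0.85 ≈ 13.6 mL/min
CrCl ≈ 14 mL/min.
vilaprazole: 10–39 mL/min → 25% of 100 mg = 25 mg.
firaprazole: < 40 mL/min → 10% of 400 mg = 40 mg.
Total = 25 + 40 = 65 mg.

65 mg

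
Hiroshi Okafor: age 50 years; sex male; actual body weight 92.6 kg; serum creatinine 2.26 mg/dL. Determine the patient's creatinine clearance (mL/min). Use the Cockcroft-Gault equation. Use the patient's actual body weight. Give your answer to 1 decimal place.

CrCl = (140 − 50) × 92.6 / (72 × 2.26) = 8334.0 / 162.72 ≈ 51.2 mL/min

51.2 mL/min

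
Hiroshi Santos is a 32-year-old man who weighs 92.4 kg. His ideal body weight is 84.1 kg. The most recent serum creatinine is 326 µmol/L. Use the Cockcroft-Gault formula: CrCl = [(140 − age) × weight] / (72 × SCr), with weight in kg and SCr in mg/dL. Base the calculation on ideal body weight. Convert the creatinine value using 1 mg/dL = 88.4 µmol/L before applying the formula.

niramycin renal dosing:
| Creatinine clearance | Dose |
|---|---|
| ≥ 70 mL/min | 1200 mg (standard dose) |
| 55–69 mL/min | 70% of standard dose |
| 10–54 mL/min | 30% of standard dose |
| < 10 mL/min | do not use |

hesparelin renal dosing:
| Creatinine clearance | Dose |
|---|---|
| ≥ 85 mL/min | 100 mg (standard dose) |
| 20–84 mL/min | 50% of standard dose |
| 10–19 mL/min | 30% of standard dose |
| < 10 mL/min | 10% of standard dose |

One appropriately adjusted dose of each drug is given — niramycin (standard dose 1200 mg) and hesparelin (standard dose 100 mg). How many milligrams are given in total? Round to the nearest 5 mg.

SCr = 326 / 88.4 = 3.688 mg/dL
CrCl = (140 − 32) × 84.1 / (72 × 3.688) = 9082.8 / 265.54 ≈ 34.2 mL/min
CrCl ≈ 34 mL/min.
niramycin: 10–54 mL/min → 30% of 1200 mg = 360 mg.
hesparelin: 20–84 mL/min → 50% of 100 mg = 50 mg.
Total = 360 + 50 = 410 mg.

410 mg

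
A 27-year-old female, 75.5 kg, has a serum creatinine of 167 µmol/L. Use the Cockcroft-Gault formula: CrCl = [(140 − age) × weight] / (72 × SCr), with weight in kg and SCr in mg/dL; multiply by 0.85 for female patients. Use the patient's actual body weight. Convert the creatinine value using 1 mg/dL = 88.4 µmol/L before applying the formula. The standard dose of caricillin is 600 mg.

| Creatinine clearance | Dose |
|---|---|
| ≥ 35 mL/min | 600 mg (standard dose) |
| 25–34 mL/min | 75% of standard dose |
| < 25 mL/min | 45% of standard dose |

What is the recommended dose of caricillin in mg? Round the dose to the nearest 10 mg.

SCr = 167 / 88.4 = 1.889 mg/dL
CrCl = (140 − 27) × 75.5 / (72 × 1.889) × 0.85 = 8531.5 / 136.01 × 0.85 ≈ 53.3 mL/min
CrCl ≈ 53 mL/min → bracket ≥ 35 mL/min.
100% of 600 mg = 600 mg

600 mg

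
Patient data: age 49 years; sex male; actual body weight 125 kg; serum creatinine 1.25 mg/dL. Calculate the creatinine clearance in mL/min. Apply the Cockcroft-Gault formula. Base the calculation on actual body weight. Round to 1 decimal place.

CrCl = (140 − 49) × 125 / (72 × 1.25) = 11375.0 / 90.00 ≈ 126.4 mL/min

126.4 mL/min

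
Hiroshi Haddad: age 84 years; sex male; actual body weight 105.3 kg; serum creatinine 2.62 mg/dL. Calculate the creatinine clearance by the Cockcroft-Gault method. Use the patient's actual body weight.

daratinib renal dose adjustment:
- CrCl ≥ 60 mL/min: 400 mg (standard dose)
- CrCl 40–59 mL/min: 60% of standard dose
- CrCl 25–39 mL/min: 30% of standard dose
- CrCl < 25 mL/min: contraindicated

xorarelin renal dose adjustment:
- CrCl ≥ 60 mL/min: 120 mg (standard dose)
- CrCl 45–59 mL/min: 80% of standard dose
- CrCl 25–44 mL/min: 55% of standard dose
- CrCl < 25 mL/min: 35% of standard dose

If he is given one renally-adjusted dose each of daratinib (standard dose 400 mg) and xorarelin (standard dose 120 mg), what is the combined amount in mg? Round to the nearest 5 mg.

185 mg

CrCl = (140 − 84) × 105.3 / (72 × 2.62) = 5896.8 / 188.64 ≈ 31.3 mL/min
CrCl ≈ 31 mL/min.
daratinib: 25–39 mL/min → 30% of 400 mg = 120 mg.
xorarelin: 25–44 mL/min → 55% of 120 mg = 66 mg.
Total = 120 + 66 = 186 mg.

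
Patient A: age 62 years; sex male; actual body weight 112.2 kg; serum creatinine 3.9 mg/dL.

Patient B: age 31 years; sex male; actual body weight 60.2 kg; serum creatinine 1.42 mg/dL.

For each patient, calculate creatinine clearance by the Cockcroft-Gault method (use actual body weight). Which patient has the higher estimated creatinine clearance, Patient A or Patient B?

Patient B

Patient A: CrCl = (140 − 62) × 112.2 / (72 × 3.9) = 8751.6 / 280.80 ≈ 31.2 mL/min
Patient B: CrCl = (140 − 31) × 60.2 / (72 × 1.42) = 6561.8 / 102.24 ≈ 64.2 mL/min
31.2 vs 64.2 mL/min → Patient B is higher.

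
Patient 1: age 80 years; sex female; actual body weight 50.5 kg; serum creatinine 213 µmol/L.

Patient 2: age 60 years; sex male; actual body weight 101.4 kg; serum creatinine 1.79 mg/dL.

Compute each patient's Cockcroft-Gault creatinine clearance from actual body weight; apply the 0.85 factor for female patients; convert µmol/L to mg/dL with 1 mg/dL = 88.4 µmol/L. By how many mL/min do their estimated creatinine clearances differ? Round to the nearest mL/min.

48 mL/min

Patient 1: SCr = 213 / 88.4 = 2.41 mg/dL
Patient 1: CrCl = (140 − 80) × 50.5 / (72 × 2.41) × 0.85 = 3030.0 / 173.52 × 0.85 ≈ 14.8 mL/min
Patient 2: CrCl = (140 − 60) × 101.4 / (72 × 1.79) = 8112.0 / 128.88 ≈ 62.9 mL/min
|14.8 − 62.9| = 48.1 mL/min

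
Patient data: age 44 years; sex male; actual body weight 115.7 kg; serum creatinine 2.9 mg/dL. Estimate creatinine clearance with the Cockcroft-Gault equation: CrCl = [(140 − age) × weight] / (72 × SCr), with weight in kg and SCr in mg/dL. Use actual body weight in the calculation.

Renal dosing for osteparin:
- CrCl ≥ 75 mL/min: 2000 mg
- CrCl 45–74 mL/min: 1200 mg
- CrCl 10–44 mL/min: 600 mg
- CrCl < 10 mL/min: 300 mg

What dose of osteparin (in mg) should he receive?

CrCl = (140 − 44) × 115.7 / (72 × 2.9) = 11107.2 / 208.80 ≈ 53.2 mL/min
CrCl ≈ 53 mL/min → bracket 45–74 mL/min.
Dose for this bracket: 1200 mg.

1200 mg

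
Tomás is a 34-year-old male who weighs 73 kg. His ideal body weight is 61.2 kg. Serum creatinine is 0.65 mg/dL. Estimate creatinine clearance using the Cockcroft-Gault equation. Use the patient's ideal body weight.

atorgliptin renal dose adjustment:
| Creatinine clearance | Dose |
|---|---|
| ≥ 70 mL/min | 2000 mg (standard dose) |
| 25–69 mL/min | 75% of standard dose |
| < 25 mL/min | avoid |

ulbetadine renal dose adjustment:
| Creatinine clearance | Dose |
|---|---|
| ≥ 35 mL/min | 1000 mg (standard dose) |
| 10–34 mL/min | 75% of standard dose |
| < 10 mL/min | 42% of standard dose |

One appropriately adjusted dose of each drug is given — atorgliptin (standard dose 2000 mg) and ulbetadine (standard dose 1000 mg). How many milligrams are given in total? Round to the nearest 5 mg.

CrCl = (140 − 34) × 61.2 / (72 × 0.65) = 6487.2 / 46.80 ≈ 138.6 mL/min
CrCl ≈ 139 mL/min.
atorgliptin: ≥ 70 mL/min → 100% of 2000 mg = 2000 mg.
ulbetadine: ≥ 35 mL/min → 100% of 1000 mg = 1000 mg.
Total = 2000 + 1000 = 3000 mg.

3000 mg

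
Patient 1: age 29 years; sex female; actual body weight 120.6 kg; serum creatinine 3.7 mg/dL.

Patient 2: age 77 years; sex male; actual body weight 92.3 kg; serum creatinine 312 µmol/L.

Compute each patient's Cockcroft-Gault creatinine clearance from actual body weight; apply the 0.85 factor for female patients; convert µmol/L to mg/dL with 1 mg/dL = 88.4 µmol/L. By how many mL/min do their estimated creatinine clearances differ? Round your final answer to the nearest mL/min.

20 mL/min

Patient 1: CrCl = (140 − 29) × 120.6 / (72 × 3.7) × 0.85 = 13386.6 / 266.40 × 0.85 ≈ 42.7 mL/min
Patient 2: SCr = 312 / 88.4 = 3.529 mg/dL
Patient 2: CrCl = (140 − 77) × 92.3 / (72 × 3.529) = 5814.9 / 254.09 ≈ 22.9 mL/min
|42.7 − 22.9| = 19.8 mL/min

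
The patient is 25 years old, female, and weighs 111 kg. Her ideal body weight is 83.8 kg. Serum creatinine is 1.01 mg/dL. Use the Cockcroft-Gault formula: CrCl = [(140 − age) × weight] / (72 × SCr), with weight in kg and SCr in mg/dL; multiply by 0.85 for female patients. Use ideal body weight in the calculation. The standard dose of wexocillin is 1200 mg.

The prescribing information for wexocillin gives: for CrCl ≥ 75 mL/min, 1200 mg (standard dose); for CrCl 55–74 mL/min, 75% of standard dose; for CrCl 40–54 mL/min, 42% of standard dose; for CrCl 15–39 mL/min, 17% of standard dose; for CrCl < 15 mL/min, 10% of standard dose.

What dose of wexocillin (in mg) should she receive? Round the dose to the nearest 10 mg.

CrCl = (140 − 25) × 83.8 / (72 × 1.01) × 0.85 = 9637.0 / 72.72 × 0.85 ≈ 112.6 mL/min
CrCl ≈ 113 mL/min → bracket ≥ 75 mL/min.
100% of 1200 mg = 1200 mg

1200 mg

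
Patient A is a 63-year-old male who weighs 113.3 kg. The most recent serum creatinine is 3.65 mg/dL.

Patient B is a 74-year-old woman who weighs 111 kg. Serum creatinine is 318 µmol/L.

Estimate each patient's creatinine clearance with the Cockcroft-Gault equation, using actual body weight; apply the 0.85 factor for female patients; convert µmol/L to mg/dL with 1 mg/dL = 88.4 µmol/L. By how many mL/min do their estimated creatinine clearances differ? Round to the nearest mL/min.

Patient A: CrCl = (140 − 63) × 113.3 / (72 × 3.65) = 8724.1 / 262.80 ≈ 33.2 mL/min
Patient B: SCr = 318 / 88.4 = 3.597 mg/dL
Patient B: CrCl = (140 − 74) × 111 / (72 × 3.597) × 0.85 = 7326.0 / 258.98 × 0.85 ≈ 24.0 mL/min
|33.2 − 24.0| = 9.2 mL/min

9 mL/min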